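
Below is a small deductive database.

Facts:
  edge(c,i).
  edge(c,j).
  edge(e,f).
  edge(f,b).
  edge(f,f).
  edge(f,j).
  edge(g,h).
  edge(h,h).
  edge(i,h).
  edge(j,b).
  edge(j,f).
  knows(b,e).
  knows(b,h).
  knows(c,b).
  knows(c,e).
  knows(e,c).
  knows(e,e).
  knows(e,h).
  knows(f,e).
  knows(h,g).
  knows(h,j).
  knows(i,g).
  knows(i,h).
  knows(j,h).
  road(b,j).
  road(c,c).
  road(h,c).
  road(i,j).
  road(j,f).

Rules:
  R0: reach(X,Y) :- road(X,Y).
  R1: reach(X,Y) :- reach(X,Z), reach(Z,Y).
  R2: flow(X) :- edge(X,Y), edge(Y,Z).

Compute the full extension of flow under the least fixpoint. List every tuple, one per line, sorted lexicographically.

round 1: derive flow(c) via R2 from edge(c,i), edge(i,h)
round 1: derive flow(e) via R2 from edge(e,f), edge(f,b)
round 1: derive flow(f) via R2 from edge(f,f), edge(f,b)
round 1: derive flow(g) via R2 from edge(g,h), edge(h,h)
round 1: derive flow(h) via R2 from edge(h,h), edge(h,h)
round 1: derive flow(i) via R2 from edge(i,h), edge(h,h)
round 1: derive flow(j) via R2 from edge(j,f), edge(f,b)

flow(c)
flow(e)
flow(f)
flow(g)
flow(h)
flow(i)
flow(j)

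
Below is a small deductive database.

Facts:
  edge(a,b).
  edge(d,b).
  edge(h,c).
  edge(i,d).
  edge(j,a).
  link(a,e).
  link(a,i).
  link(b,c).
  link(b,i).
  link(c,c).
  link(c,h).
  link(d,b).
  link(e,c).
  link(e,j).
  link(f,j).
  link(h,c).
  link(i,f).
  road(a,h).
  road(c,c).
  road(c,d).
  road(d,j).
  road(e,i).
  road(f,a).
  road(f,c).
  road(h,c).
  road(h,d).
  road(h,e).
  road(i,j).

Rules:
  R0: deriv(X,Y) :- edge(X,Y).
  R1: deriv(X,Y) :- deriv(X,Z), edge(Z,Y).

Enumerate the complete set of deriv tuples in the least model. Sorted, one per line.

deriv(a,b)
deriv(d,b)
deriv(h,c)
deriv(i,b)
deriv(i,d)
deriv(j,a)
deriv(j,b)

round 1: derive deriv(a,b) via R0 from edge(a,b)
round 1: derive deriv(d,b) via R0 from edge(d,b)
round 1: derive deriv(h,c) via R0 from edge(h,c)
round 1: derive deriv(i,d) via R0 from edge(i,d)
round 1: derive deriv(j,a) via R0 from edge(j,a)
round 2: derive deriv(i,b) via R1 from deriv(i,d), edge(d,b)
round 2: derive deriv(j,b) via R1 from deriv(j,a), edge(a,b)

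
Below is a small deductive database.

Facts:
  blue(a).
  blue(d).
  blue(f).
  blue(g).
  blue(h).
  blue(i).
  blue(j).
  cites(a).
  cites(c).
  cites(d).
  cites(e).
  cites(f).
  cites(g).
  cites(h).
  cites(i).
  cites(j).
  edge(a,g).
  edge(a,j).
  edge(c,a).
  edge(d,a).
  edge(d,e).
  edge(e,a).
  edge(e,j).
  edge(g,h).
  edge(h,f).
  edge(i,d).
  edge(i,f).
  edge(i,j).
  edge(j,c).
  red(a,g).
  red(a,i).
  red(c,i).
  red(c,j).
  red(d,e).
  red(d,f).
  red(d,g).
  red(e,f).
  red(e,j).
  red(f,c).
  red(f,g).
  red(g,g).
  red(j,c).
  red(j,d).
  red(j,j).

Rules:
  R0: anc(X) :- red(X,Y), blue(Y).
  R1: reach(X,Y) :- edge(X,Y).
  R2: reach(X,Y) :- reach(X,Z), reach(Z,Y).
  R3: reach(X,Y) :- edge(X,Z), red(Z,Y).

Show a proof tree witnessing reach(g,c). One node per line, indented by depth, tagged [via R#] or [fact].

reach(g,c)  [via R2]
  reach(g,h)  [via R1]
    edge(g,h)  [fact]
  reach(h,c)  [via R3]
    edge(h,f)  [fact]
    red(f,c)  [fact]

round 1: derive reach(a,g) via R1 from edge(a,g)
round 1: derive reach(a,j) via R1 from edge(a,j)
round 1: derive reach(c,a) via R1 from edge(c,a)
round 1: derive reach(d,a) via R1 from edge(d,a)
round 1: derive reach(d,e) via R1 from edge(d,e)
round 1: derive reach(e,a) via R1 from edge(e,a)
round 1: derive reach(e,j) via R1 from edge(e,j)
round 1: derive reach(g,h) via R1 from edge(g,h)
round 1: derive reach(h,f) via R1 from edge(h,f)
round 1: derive reach(i,d) via R1 from edge(i,d)
round 1: derive reach(i,f) via R1 from edge(i,f)
round 1: derive reach(i,j) via R1 from edge(i,j)
round 1: derive reach(j,c) via R1 from edge(j,c)
round 1: derive reach(a,c) via R3 from edge(a,j), red(j,c)
round 1: derive reach(a,d) via R3 from edge(a,j), red(j,d)
round 1: derive reach(c,g) via R3 from edge(c,a), red(a,g)
round 1: derive reach(c,i) via R3 from edge(c,a), red(a,i)
round 1: derive reach(d,f) via R3 from edge(d,e), red(e,f)
round 1: derive reach(d,g) via R3 from edge(d,a), red(a,g)
round 1: derive reach(d,i) via R3 from edge(d,a), red(a,i)
round 1: derive reach(d,j) via R3 from edge(d,e), red(e,j)
round 1: derive reach(e,c) via R3 from edge(e,j), red(j,c)
round 1: derive reach(e,d) via R3 from edge(e,j), red(j,d)
round 1: derive reach(e,g) via R3 from edge(e,a), red(a,g)
round 1: derive reach(e,i) via R3 from edge(e,a), red(a,i)
round 1: derive reach(h,c) via R3 from edge(h,f), red(f,c)
round 1: derive reach(h,g) via R3 from edge(h,f), red(f,g)
round 1: derive reach(i,c) via R3 from edge(i,f), red(f,c)
round 1: derive reach(i,e) via R3 from edge(i,d), red(d,e)
round 1: derive reach(i,g) via R3 from edge(i,d), red(d,g)
round 1: derive reach(j,i) via R3 from edge(j,c), red(c,i)
round 1: derive reach(j,j) via R3 from edge(j,c), red(c,j)
round 2: derive reach(a,a) via R2 from reach(a,c), reach(c,a)
round 2: derive reach(a,e) via R2 from reach(a,d), reach(d,e)
round 2: derive reach(a,f) via R2 from reach(a,d), reach(d,f)
round 2: derive reach(a,h) via R2 from reach(a,g), reach(g,h)
round 2: derive reach(a,i) via R2 from reach(a,c), reach(c,i)
round 2: derive reach(c,c) via R2 from reach(c,a), reach(a,c)
round 2: derive reach(c,d) via R2 from reach(c,a), reach(a,d)
round 2: derive reach(c,e) via R2 from reach(c,i), reach(i,e)
round 2: derive reach(c,f) via R2 from reach(c,i), reach(i,f)
round 2: derive reach(c,h) via R2 from reach(c,g), reach(g,h)
round 2: derive reach(c,j) via R2 from reach(c,a), reach(a,j)
round 2: derive reach(d,c) via R2 from reach(d,a), reach(a,c)
round 2: derive reach(d,d) via R2 from reach(d,a), reach(a,d)
round 2: derive reach(d,h) via R2 from reach(d,g), reach(g,h)
round 2: derive reach(e,e) via R2 from reach(e,d), reach(d,e)
round 2: derive reach(e,f) via R2 from reach(e,d), reach(d,f)
round 2: derive reach(e,h) via R2 from reach(e,g), reach(g,h)
round 2: derive reach(g,c) via R2 from reach(g,h), reach(h,c)
round 2: derive reach(g,f) via R2 from reach(g,h), reach(h,f)
round 2: derive reach(g,g) via R2 from reach(g,h), reach(h,g)
round 2: derive reach(h,a) via R2 from reach(h,c), reach(c,a)
round 2: derive reach(h,h) via R2 from reach(h,g), reach(g,h)
round 2: derive reach(h,i) via R2 from reach(h,c), reach(c,i)
round 2: derive reach(i,a) via R2 from reach(i,c), reach(c,a)
round 2: derive reach(i,h) via R2 from reach(i,g), reach(g,h)
round 2: derive reach(i,i) via R2 from reach(i,c), reach(c,i)
round 2: derive reach(j,a) via R2 from reach(j,c), reach(c,a)
round 2: derive reach(j,d) via R2 from reach(j,i), reach(i,d)
round 2: derive reach(j,e) via R2 from reach(j,i), reach(i,e)
round 2: derive reach(j,f) via R2 from reach(j,i), reach(i,f)
round 2: derive reach(j,g) via R2 from reach(j,c), reach(c,g)
round 3: derive reach(g,a) via R2 from reach(g,c), reach(c,a)
round 3: derive reach(g,d) via R2 from reach(g,c), reach(c,d)
round 3: derive reach(g,e) via R2 from reach(g,c), reach(c,e)
round 3: derive reach(g,i) via R2 from reach(g,c), reach(c,i)
round 3: derive reach(g,j) via R2 from reach(g,c), reach(c,j)
round 3: derive reach(h,d) via R2 from reach(h,a), reach(a,d)
round 3: derive reach(h,e) via R2 from reach(h,a), reach(a,e)
round 3: derive reach(h,j) via R2 from reach(h,a), reach(a,j)
round 3: derive reach(j,h) via R2 from reach(j,a), reach(a,h)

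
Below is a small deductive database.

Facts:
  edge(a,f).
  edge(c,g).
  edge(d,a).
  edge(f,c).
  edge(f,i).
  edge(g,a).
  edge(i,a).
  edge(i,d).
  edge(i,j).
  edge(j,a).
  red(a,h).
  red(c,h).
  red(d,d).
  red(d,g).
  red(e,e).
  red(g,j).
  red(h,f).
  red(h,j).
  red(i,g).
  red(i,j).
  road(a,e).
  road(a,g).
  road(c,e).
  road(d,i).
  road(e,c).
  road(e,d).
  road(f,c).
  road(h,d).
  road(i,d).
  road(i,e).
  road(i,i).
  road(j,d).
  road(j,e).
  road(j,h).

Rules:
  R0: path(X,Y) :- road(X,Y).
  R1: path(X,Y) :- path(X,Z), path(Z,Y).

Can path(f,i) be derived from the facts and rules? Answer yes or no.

yes

round 1: derive path(a,e) via R0 from road(a,e)
round 1: derive path(a,g) via R0 from road(a,g)
round 1: derive path(c,e) via R0 from road(c,e)
round 1: derive path(d,i) via R0 from road(d,i)
round 1: derive path(e,c) via R0 from road(e,c)
round 1: derive path(e,d) via R0 from road(e,d)
round 1: derive path(f,c) via R0 from road(f,c)
round 1: derive path(h,d) via R0 from road(h,d)
round 1: derive path(i,d) via R0 from road(i,d)
round 1: derive path(i,e) via R0 from road(i,e)
round 1: derive path(i,i) via R0 from road(i,i)
round 1: derive path(j,d) via R0 from road(j,d)
round 1: derive path(j,e) via R0 from road(j,e)
round 1: derive path(j,h) via R0 from road(j,h)
round 2: derive path(a,c) via R1 from path(a,e), path(e,c)
round 2: derive path(a,d) via R1 from path(a,e), path(e,d)
round 2: derive path(c,c) via R1 from path(c,e), path(e,c)
round 2: derive path(c,d) via R1 from path(c,e), path(e,d)
round 2: derive path(d,d) via R1 from path(d,i), path(i,d)
round 2: derive path(d,e) via R1 from path(d,i), path(i,e)
round 2: derive path(e,e) via R1 from path(e,c), path(c,e)
round 2: derive path(e,i) via R1 from path(e,d), path(d,i)
round 2: derive path(f,e) via R1 from path(f,c), path(c,e)
round 2: derive path(h,i) via R1 from path(h,d), path(d,i)
round 2: derive path(i,c) via R1 from path(i,e), path(e,c)
round 2: derive path(j,c) via R1 from path(j,e), path(e,c)
round 2: derive path(j,i) via R1 from path(j,d), path(d,i)
round 3: derive path(a,i) via R1 from path(a,d), path(d,i)
round 3: derive path(c,i) via R1 from path(c,d), path(d,i)
round 3: derive path(d,c) via R1 from path(d,e), path(e,c)
round 3: derive path(f,d) via R1 from path(f,c), path(c,d)
round 3: derive path(f,i) via R1 from path(f,e), path(e,i)
round 3: derive path(h,c) via R1 from path(h,i), path(i,c)
round 3: derive path(h,e) via R1 from path(h,d), path(d,e)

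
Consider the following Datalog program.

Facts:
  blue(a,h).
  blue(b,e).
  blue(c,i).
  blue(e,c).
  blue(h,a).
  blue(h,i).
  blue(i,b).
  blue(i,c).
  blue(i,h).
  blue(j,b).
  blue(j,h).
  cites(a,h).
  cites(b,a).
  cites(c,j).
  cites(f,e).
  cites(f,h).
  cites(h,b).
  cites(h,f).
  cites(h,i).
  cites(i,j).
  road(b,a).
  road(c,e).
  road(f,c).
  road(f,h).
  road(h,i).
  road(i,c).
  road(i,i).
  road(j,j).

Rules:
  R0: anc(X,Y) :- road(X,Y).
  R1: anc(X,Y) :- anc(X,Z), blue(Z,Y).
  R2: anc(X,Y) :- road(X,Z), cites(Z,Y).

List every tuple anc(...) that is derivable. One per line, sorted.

round 1: derive anc(b,a) via R0 from road(b,a)
round 1: derive anc(c,e) via R0 from road(c,e)
round 1: derive anc(f,c) via R0 from road(f,c)
round 1: derive anc(f,h) via R0 from road(f,h)
round 1: derive anc(h,i) via R0 from road(h,i)
round 1: derive anc(i,c) via R0 from road(i,c)
round 1: derive anc(i,i) via R0 from road(i,i)
round 1: derive anc(j,j) via R0 from road(j,j)
round 1: derive anc(b,h) via R2 from road(b,a), cites(a,h)
round 1: derive anc(f,b) via R2 from road(f,h), cites(h,b)
round 1: derive anc(f,f) via R2 from road(f,h), cites(h,f)
round 1: derive anc(f,i) via R2 from road(f,h), cites(h,i)
round 1: derive anc(f,j) via R2 from road(f,c), cites(c,j)
round 1: derive anc(h,j) via R2 from road(h,i), cites(i,j)
round 1: derive anc(i,j) via R2 from road(i,c), cites(c,j)
round 2: derive anc(b,i) via R1 from anc(b,h), blue(h,i)
round 2: derive anc(c,c) via R1 from anc(c,e), blue(e,c)
round 2: derive anc(f,a) via R1 from anc(f,h), blue(h,a)
round 2: derive anc(f,e) via R1 from anc(f,b), blue(b,e)
round 2: derive anc(h,b) via R1 from anc(h,i), blue(i,b)
round 2: derive anc(h,c) via R1 from anc(h,i), blue(i,c)
round 2: derive anc(h,h) via R1 from anc(h,i), blue(i,h)
round 2: derive anc(i,b) via R1 from anc(i,i), blue(i,b)
round 2: derive anc(i,h) via R1 from anc(i,i), blue(i,h)
round 2: derive anc(j,b) via R1 from anc(j,j), blue(j,b)
round 2: derive anc(j,h) via R1 from anc(j,j), blue(j,h)
round 3: derive anc(b,b) via R1 from anc(b,i), blue(i,b)
round 3: derive anc(b,c) via R1 from anc(b,i), blue(i,c)
round 3: derive anc(c,i) via R1 from anc(c,c), blue(c,i)
round 3: derive anc(h,a) via R1 from anc(h,h), blue(h,a)
round 3: derive anc(h,e) via R1 from anc(h,b), blue(b,e)
round 3: derive anc(i,a) via R1 from anc(i,h), blue(h,a)
round 3: derive anc(i,e) via R1 from anc(i,b), blue(b,e)
round 3: derive anc(j,a) via R1 from anc(j,h), blue(h,a)
round 3: derive anc(j,e) via R1 from anc(j,b), blue(b,e)
round 3: derive anc(j,i) via R1 from anc(j,h), blue(h,i)
round 4: derive anc(b,e) via R1 from anc(b,b), blue(b,e)
round 4: derive anc(c,b) via R1 from anc(c,i), blue(i,b)
round 4: derive anc(c,h) via R1 from anc(c,i), blue(i,h)
round 4: derive anc(j,c) via R1 from anc(j,e), blue(e,c)
round 5: derive anc(c,a) via R1 from anc(c,h), blue(h,a)

anc(b,a)
anc(b,b)
anc(b,c)
anc(b,e)
anc(b,h)
anc(b,i)
anc(c,a)
anc(c,b)
anc(c,c)
anc(c,e)
anc(c,h)
anc(c,i)
anc(f,a)
anc(f,b)
anc(f,c)
anc(f,e)
anc(f,f)
anc(f,h)
anc(f,i)
anc(f,j)
anc(h,a)
anc(h,b)
anc(h,c)
anc(h,e)
anc(h,h)
anc(h,i)
anc(h,j)
anc(i,a)
anc(i,b)
anc(i,c)
anc(i,e)
anc(i,h)
anc(i,i)
anc(i,j)
anc(j,a)
anc(j,b)
anc(j,c)
anc(j,e)
anc(j,h)
anc(j,i)
anc(j,j)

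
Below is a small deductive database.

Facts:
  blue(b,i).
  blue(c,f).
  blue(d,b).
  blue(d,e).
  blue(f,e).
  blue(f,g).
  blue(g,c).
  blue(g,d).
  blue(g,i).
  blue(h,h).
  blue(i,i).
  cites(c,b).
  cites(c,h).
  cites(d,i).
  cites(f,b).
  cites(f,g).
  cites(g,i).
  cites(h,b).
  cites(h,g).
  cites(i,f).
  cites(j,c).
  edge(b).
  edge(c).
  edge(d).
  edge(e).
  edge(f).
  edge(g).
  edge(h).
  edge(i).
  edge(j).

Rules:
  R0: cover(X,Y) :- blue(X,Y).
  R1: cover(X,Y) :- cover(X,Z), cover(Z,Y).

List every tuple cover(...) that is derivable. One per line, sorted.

round 1: derive cover(b,i) via R0 from blue(b,i)
round 1: derive cover(c,f) via R0 from blue(c,f)
round 1: derive cover(d,b) via R0 from blue(d,b)
round 1: derive cover(d,e) via R0 from blue(d,e)
round 1: derive cover(f,e) via R0 from blue(f,e)
round 1: derive cover(f,g) via R0 from blue(f,g)
round 1: derive cover(g,c) via R0 from blue(g,c)
round 1: derive cover(g,d) via R0 from blue(g,d)
round 1: derive cover(g,i) via R0 from blue(g,i)
round 1: derive cover(h,h) via R0 from blue(h,h)
round 1: derive cover(i,i) via R0 from blue(i,i)
round 2: derive cover(c,e) via R1 from cover(c,f), cover(f,e)
round 2: derive cover(c,g) via R1 from cover(c,f), cover(f,g)
round 2: derive cover(d,i) via R1 from cover(d,b), cover(b,i)
round 2: derive cover(f,c) via R1 from cover(f,g), cover(g,c)
round 2: derive cover(f,d) via R1 from cover(f,g), cover(g,d)
round 2: derive cover(f,i) via R1 from cover(f,g), cover(g,i)
round 2: derive cover(g,b) via R1 from cover(g,d), cover(d,b)
round 2: derive cover(g,e) via R1 from cover(g,d), cover(d,e)
round 2: derive cover(g,f) via R1 from cover(g,c), cover(c,f)
round 3: derive cover(c,b) via R1 from cover(c,g), cover(g,b)
round 3: derive cover(c,c) via R1 from cover(c,f), cover(f,c)
round 3: derive cover(c,d) via R1 from cover(c,f), cover(f,d)
round 3: derive cover(c,i) via R1 from cover(c,f), cover(f,i)
round 3: derive cover(f,b) via R1 from cover(f,d), cover(d,b)
round 3: derive cover(f,f) via R1 from cover(f,c), cover(c,f)
round 3: derive cover(g,g) via R1 from cover(g,c), cover(c,g)

cover(b,i)
cover(c,b)
cover(c,c)
cover(c,d)
cover(c,e)
cover(c,f)
cover(c,g)
cover(c,i)
cover(d,b)
cover(d,e)
cover(d,i)
cover(f,b)
cover(f,c)
cover(f,d)
cover(f,e)
cover(f,f)
cover(f,g)
cover(f,i)
cover(g,b)
cover(g,c)
cover(g,d)
cover(g,e)
cover(g,f)
cover(g,g)
cover(g,i)
cover(h,h)
cover(i,i)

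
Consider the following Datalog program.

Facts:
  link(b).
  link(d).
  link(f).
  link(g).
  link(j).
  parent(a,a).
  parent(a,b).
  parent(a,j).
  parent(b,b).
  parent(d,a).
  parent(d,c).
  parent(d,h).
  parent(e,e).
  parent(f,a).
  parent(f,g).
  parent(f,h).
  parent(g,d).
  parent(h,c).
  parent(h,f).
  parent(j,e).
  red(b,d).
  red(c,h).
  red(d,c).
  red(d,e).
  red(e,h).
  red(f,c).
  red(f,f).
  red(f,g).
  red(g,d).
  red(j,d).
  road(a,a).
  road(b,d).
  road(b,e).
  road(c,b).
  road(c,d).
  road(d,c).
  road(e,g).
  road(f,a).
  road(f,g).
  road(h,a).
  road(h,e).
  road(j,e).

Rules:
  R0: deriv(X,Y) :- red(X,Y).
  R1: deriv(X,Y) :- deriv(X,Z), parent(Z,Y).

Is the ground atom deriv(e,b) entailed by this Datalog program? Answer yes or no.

yes

round 1: derive deriv(b,d) via R0 from red(b,d)
round 1: derive deriv(c,h) via R0 from red(c,h)
round 1: derive deriv(d,c) via R0 from red(d,c)
round 1: derive deriv(d,e) via R0 from red(d,e)
round 1: derive deriv(e,h) via R0 from red(e,h)
round 1: derive deriv(f,c) via R0 from red(f,c)
round 1: derive deriv(f,f) via R0 from red(f,f)
round 1: derive deriv(f,g) via R0 from red(f,g)
round 1: derive deriv(g,d) via R0 from red(g,d)
round 1: derive deriv(j,d) via R0 from red(j,d)
round 2: derive deriv(b,a) via R1 from deriv(b,d), parent(d,a)
round 2: derive deriv(b,c) via R1 from deriv(b,d), parent(d,c)
round 2: derive deriv(b,h) via R1 from deriv(b,d), parent(d,h)
round 2: derive deriv(c,c) via R1 from deriv(c,h), parent(h,c)
round 2: derive deriv(c,f) via R1 from deriv(c,h), parent(h,f)
round 2: derive deriv(e,c) via R1 from deriv(e,h), parent(h,c)
round 2: derive deriv(e,f) via R1 from deriv(e,h), parent(h,f)
round 2: derive deriv(f,a) via R1 from deriv(f,f), parent(f,a)
round 2: derive deriv(f,d) via R1 from deriv(f,g), parent(g,d)
round 2: derive deriv(f,h) via R1 from deriv(f,f), parent(f,h)
round 2: derive deriv(g,a) via R1 from deriv(g,d), parent(d,a)
round 2: derive deriv(g,c) via R1 from deriv(g,d), parent(d,c)
round 2: derive deriv(g,h) via R1 from deriv(g,d), parent(d,h)
round 2: derive deriv(j,a) via R1 from deriv(j,d), parent(d,a)
round 2: derive deriv(j,c) via R1 from deriv(j,d), parent(d,c)
round 2: derive deriv(j,h) via R1 from deriv(j,d), parent(d,h)
round 3: derive deriv(b,b) via R1 from deriv(b,a), parent(a,b)
round 3: derive deriv(b,f) via R1 from deriv(b,h), parent(h,f)
round 3: derive deriv(b,j) via R1 from deriv(b,a), parent(a,j)
round 3: derive deriv(c,a) via R1 from deriv(c,f), parent(f,a)
round 3: derive deriv(c,g) via R1 from deriv(c,f), parent(f,g)
round 3: derive deriv(e,a) via R1 from deriv(e,f), parent(f,a)
round 3: derive deriv(e,g) via R1 from deriv(e,f), parent(f,g)
round 3: derive deriv(f,b) via R1 from deriv(f,a), parent(a,b)
round 3: derive deriv(f,j) via R1 from deriv(f,a), parent(a,j)
round 3: derive deriv(g,b) via R1 from deriv(g,a), parent(a,b)
round 3: derive deriv(g,f) via R1 from deriv(g,h), parent(h,f)
round 3: derive deriv(g,j) via R1 from deriv(g,a), parent(a,j)
round 3: derive deriv(j,b) via R1 from deriv(j,a), parent(a,b)
round 3: derive deriv(j,f) via R1 from deriv(j,h), parent(h,f)
round 3: derive deriv(j,j) via R1 from deriv(j,a), parent(a,j)
round 4: derive deriv(b,e) via R1 from deriv(b,j), parent(j,e)
round 4: derive deriv(b,g) via R1 from deriv(b,f), parent(f,g)
round 4: derive deriv(c,b) via R1 from deriv(c,a), parent(a,b)
round 4: derive deriv(c,d) via R1 from deriv(c,g), parent(g,d)
round 4: derive deriv(c,j) via R1 from deriv(c,a), parent(a,j)
round 4: derive deriv(e,b) via R1 from deriv(e,a), parent(a,b)
round 4: derive deriv(e,d) via R1 from deriv(e,g), parent(g,d)
round 4: derive deriv(e,j) via R1 from deriv(e,a), parent(a,j)
round 4: derive deriv(f,e) via R1 from deriv(f,j), parent(j,e)
round 4: derive deriv(g,e) via R1 from deriv(g,j), parent(j,e)
round 4: derive deriv(g,g) via R1 from deriv(g,f), parent(f,g)
round 4: derive deriv(j,e) via R1 from deriv(j,j), parent(j,e)
round 4: derive deriv(j,g) via R1 from deriv(j,f), parent(f,g)
round 5: derive deriv(c,e) via R1 from deriv(c,j), parent(j,e)
round 5: derive deriv(e,e) via R1 from deriv(e,j), parent(j,e)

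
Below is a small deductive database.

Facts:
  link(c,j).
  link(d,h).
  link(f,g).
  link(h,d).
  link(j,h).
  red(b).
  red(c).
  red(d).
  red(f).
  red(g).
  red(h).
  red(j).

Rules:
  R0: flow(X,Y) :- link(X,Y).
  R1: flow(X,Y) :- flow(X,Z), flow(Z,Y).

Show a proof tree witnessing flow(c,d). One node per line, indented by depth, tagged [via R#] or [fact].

flow(c,d)  [via R1]
  flow(c,h)  [via R1]
    flow(c,j)  [via R0]
      link(c,j)  [fact]
    flow(j,h)  [via R0]
      link(j,h)  [fact]
  flow(h,d)  [via R0]
    link(h,d)  [fact]

round 1: derive flow(c,j) via R0 from link(c,j)
round 1: derive flow(d,h) via R0 from link(d,h)
round 1: derive flow(f,g) via R0 from link(f,g)
round 1: derive flow(h,d) via R0 from link(h,d)
round 1: derive flow(j,h) via R0 from link(j,h)
round 2: derive flow(c,h) via R1 from flow(c,j), flow(j,h)
round 2: derive flow(d,d) via R1 from flow(d,h), flow(h,d)
round 2: derive flow(h,h) via R1 from flow(h,d), flow(d,h)
round 2: derive flow(j,d) via R1 from flow(j,h), flow(h,d)
round 3: derive flow(c,d) via R1 from flow(c,h), flow(h,d)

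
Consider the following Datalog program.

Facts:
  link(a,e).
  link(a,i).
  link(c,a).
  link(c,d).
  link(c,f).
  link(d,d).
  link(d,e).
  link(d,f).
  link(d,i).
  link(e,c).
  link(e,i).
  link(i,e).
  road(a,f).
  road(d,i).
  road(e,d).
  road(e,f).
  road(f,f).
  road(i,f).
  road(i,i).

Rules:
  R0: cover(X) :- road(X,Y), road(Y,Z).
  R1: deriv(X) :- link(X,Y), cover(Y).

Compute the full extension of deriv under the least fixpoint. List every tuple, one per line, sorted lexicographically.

round 1: derive cover(a) via R0 from road(a,f), road(f,f)
round 1: derive cover(d) via R0 from road(d,i), road(i,f)
round 1: derive cover(e) via R0 from road(e,d), road(d,i)
round 1: derive cover(f) via R0 from road(f,f), road(f,f)
round 1: derive cover(i) via R0 from road(i,f), road(f,f)
round 2: derive deriv(a) via R1 from link(a,e), cover(e)
round 2: derive deriv(c) via R1 from link(c,a), cover(a)
round 2: derive deriv(d) via R1 from link(d,d), cover(d)
round 2: derive deriv(e) via R1 from link(e,i), cover(i)
round 2: derive deriv(i) via R1 from link(i,e), cover(e)

deriv(a)
deriv(c)
deriv(d)
deriv(e)
deriv(i)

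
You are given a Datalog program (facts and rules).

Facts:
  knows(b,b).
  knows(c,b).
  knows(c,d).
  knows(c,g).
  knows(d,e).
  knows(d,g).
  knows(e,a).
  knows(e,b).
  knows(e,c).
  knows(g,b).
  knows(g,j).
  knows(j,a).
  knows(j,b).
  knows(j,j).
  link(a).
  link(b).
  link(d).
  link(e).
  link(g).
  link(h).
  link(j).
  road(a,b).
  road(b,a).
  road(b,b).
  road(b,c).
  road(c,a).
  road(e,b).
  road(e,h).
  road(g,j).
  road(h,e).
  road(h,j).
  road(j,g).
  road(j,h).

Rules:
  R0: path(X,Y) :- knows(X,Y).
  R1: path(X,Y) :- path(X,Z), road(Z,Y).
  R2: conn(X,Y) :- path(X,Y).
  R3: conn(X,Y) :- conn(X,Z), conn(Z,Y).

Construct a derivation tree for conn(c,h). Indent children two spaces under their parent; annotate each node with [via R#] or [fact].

conn(c,h)  [via R2]
  path(c,h)  [via R1]
    path(c,j)  [via R1]
      path(c,g)  [via R0]
        knows(c,g)  [fact]
      road(g,j)  [fact]
    road(j,h)  [fact]

round 1: derive path(b,b) via R0 from knows(b,b)
round 1: derive path(c,b) via R0 from knows(c,b)
round 1: derive path(c,d) via R0 from knows(c,d)
round 1: derive path(c,g) via R0 from knows(c,g)
round 1: derive path(d,e) via R0 from knows(d,e)
round 1: derive path(d,g) via R0 from knows(d,g)
round 1: derive path(e,a) via R0 from knows(e,a)
round 1: derive path(e,b) via R0 from knows(e,b)
round 1: derive path(e,c) via R0 from knows(e,c)
round 1: derive path(g,b) via R0 from knows(g,b)
round 1: derive path(g,j) via R0 from knows(g,j)
round 1: derive path(j,a) via R0 from knows(j,a)
round 1: derive path(j,b) via R0 from knows(j,b)
round 1: derive path(j,j) via R0 from knows(j,j)
round 2: derive path(b,a) via R1 from path(b,b), road(b,a)
round 2: derive path(b,c) via R1 from path(b,b), road(b,c)
round 2: derive path(c,a) via R1 from path(c,b), road(b,a)
round 2: derive path(c,c) via R1 from path(c,b), road(b,c)
round 2: derive path(c,j) via R1 from path(c,g), road(g,j)
round 2: derive path(d,b) via R1 from path(d,e), road(e,b)
round 2: derive path(d,h) via R1 from path(d,e), road(e,h)
round 2: derive path(d,j) via R1 from path(d,g), road(g,j)
round 2: derive path(g,a) via R1 from path(g,b), road(b,a)
round 2: derive path(g,c) via R1 from path(g,b), road(b,c)
round 2: derive path(g,g) via R1 from path(g,j), road(j,g)
round 2: derive path(g,h) via R1 from path(g,j), road(j,h)
round 2: derive path(j,c) via R1 from path(j,b), road(b,c)
round 2: derive path(j,g) via R1 from path(j,j), road(j,g)
round 2: derive path(j,h) via R1 from path(j,j), road(j,h)
round 2: derive conn(b,b) via R2 from path(b,b)
round 2: derive conn(c,b) via R2 from path(c,b)
round 2: derive conn(c,d) via R2 from path(c,d)
round 2: derive conn(c,g) via R2 from path(c,g)
round 2: derive conn(d,e) via R2 from path(d,e)
round 2: derive conn(d,g) via R2 from path(d,g)
round 2: derive conn(e,a) via R2 from path(e,a)
round 2: derive conn(e,b) via R2 from path(e,b)
round 2: derive conn(e,c) via R2 from path(e,c)
round 2: derive conn(g,b) via R2 from path(g,b)
round 2: derive conn(g,j) via R2 from path(g,j)
round 2: derive conn(j,a) via R2 from path(j,a)
round 2: derive conn(j,b) via R2 from path(j,b)
round 2: derive conn(j,j) via R2 from path(j,j)
round 3: derive path(c,h) via R1 from path(c,j), road(j,h)
round 3: derive path(d,a) via R1 from path(d,b), road(b,a)
round 3: derive path(d,c) via R1 from path(d,b), road(b,c)
round 3: derive path(g,e) via R1 from path(g,h), road(h,e)
round 3: derive path(j,e) via R1 from path(j,h), road(h,e)
round 3: derive conn(b,a) via R2 from path(b,a)
round 3: derive conn(b,c) via R2 from path(b,c)
round 3: derive conn(c,a) via R2 from path(c,a)
round 3: derive conn(c,c) via R2 from path(c,c)
round 3: derive conn(c,j) via R2 from path(c,j)
round 3: derive conn(d,b) via R2 from path(d,b)
round 3: derive conn(d,h) via R2 from path(d,h)
round 3: derive conn(d,j) via R2 from path(d,j)
round 3: derive conn(g,a) via R2 from path(g,a)
round 3: derive conn(g,c) via R2 from path(g,c)
round 3: derive conn(g,g) via R2 from path(g,g)
round 3: derive conn(g,h) via R2 from path(g,h)
round 3: derive conn(j,c) via R2 from path(j,c)
round 3: derive conn(j,g) via R2 from path(j,g)
round 3: derive conn(j,h) via R2 from path(j,h)
round 3: derive conn(c,e) via R3 from conn(c,d), conn(d,e)
round 3: derive conn(d,a) via R3 from conn(d,e), conn(e,a)
round 3: derive conn(d,c) via R3 from conn(d,e), conn(e,c)
round 3: derive conn(e,d) via R3 from conn(e,c), conn(c,d)
round 3: derive conn(e,g) via R3 from conn(e,c), conn(c,g)
round 4: derive path(c,e) via R1 from path(c,h), road(h,e)
round 4: derive conn(c,h) via R2 from path(c,h)
round 4: derive conn(g,e) via R2 from path(g,e)
round 4: derive conn(j,e) via R2 from path(j,e)
round 4: derive conn(b,d) via R3 from conn(b,c), conn(c,d)
round 4: derive conn(b,e) via R3 from conn(b,c), conn(c,e)
round 4: derive conn(b,g) via R3 from conn(b,c), conn(c,g)
round 4: derive conn(b,j) via R3 from conn(b,c), conn(c,j)
round 4: derive conn(d,d) via R3 from conn(d,c), conn(c,d)
round 4: derive conn(e,e) via R3 from conn(e,c), conn(c,e)
round 4: derive conn(e,h) via R3 from conn(e,d), conn(d,h)
round 4: derive conn(e,j) via R3 from conn(e,c), conn(c,j)
round 4: derive conn(g,d) via R3 from conn(g,c), conn(c,d)
round 4: derive conn(j,d) via R3 from conn(j,c), conn(c,d)
round 5: derive conn(b,h) via R3 from conn(b,c), conn(c,h)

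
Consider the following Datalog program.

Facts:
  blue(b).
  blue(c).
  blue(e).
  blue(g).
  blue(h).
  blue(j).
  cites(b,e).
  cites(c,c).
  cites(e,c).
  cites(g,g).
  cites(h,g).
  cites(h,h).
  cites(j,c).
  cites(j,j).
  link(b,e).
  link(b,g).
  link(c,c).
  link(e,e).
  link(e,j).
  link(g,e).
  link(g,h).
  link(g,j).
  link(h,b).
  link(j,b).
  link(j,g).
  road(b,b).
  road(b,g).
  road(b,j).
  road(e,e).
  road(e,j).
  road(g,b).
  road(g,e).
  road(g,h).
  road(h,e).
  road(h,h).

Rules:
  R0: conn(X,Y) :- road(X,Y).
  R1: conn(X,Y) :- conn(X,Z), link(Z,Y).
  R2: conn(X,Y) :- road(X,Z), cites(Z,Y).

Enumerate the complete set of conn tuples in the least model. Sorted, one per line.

round 1: derive conn(b,b) via R0 from road(b,b)
round 1: derive conn(b,g) via R0 from road(b,g)
round 1: derive conn(b,j) via R0 from road(b,j)
round 1: derive conn(e,e) via R0 from road(e,e)
round 1: derive conn(e,j) via R0 from road(e,j)
round 1: derive conn(g,b) via R0 from road(g,b)
round 1: derive conn(g,e) via R0 from road(g,e)
round 1: derive conn(g,h) via R0 from road(g,h)
round 1: derive conn(h,e) via R0 from road(h,e)
round 1: derive conn(h,h) via R0 from road(h,h)
round 1: derive conn(b,c) via R2 from road(b,j), cites(j,c)
round 1: derive conn(b,e) via R2 from road(b,b), cites(b,e)
round 1: derive conn(e,c) via R2 from road(e,e), cites(e,c)
round 1: derive conn(g,c) via R2 from road(g,e), cites(e,c)
round 1: derive conn(g,g) via R2 from road(g,h), cites(h,g)
round 1: derive conn(h,c) via R2 from road(h,e), cites(e,c)
round 1: derive conn(h,g) via R2 from road(h,h), cites(h,g)
round 2: derive conn(b,h) via R1 from conn(b,g), link(g,h)
round 2: derive conn(e,b) via R1 from conn(e,j), link(j,b)
round 2: derive conn(e,g) via R1 from conn(e,j), link(j,g)
round 2: derive conn(g,j) via R1 from conn(g,e), link(e,j)
round 2: derive conn(h,b) via R1 from conn(h,h), link(h,b)
round 2: derive conn(h,j) via R1 from conn(h,e), link(e,j)
round 3: derive conn(e,h) via R1 from conn(e,g), link(g,h)

conn(b,b)
conn(b,c)
conn(b,e)
conn(b,g)
conn(b,h)
conn(b,j)
conn(e,b)
conn(e,c)
conn(e,e)
conn(e,g)
conn(e,h)
conn(e,j)
conn(g,b)
conn(g,c)
conn(g,e)
conn(g,g)
conn(g,h)
conn(g,j)
conn(h,b)
conn(h,c)
conn(h,e)
conn(h,g)
conn(h,h)
conn(h,j)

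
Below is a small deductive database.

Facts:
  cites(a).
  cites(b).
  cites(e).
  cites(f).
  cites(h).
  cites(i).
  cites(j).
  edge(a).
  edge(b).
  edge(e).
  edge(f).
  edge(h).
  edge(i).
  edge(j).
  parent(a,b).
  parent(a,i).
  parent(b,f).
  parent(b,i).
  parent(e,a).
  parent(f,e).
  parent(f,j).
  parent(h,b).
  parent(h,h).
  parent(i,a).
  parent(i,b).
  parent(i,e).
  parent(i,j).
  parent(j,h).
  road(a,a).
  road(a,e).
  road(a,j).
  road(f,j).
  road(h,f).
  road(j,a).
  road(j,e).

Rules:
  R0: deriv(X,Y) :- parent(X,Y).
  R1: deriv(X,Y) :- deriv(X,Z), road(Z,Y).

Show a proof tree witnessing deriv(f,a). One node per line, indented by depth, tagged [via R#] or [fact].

round 1: derive deriv(a,b) via R0 from parent(a,b)
round 1: derive deriv(a,i) via R0 from parent(a,i)
round 1: derive deriv(b,f) via R0 from parent(b,f)
round 1: derive deriv(b,i) via R0 from parent(b,i)
round 1: derive deriv(e,a) via R0 from parent(e,a)
round 1: derive deriv(f,e) via R0 from parent(f,e)
round 1: derive deriv(f,j) via R0 from parent(f,j)
round 1: derive deriv(h,b) via R0 from parent(h,b)
round 1: derive deriv(h,h) via R0 from parent(h,h)
round 1: derive deriv(i,a) via R0 from parent(i,a)
round 1: derive deriv(i,b) via R0 from parent(i,b)
round 1: derive deriv(i,e) via R0 from parent(i,e)
round 1: derive deriv(i,j) via R0 from parent(i,j)
round 1: derive deriv(j,h) via R0 from parent(j,h)
round 2: derive deriv(b,j) via R1 from deriv(b,f), road(f,j)
round 2: derive deriv(e,e) via R1 from deriv(e,a), road(a,e)
round 2: derive deriv(e,j) via R1 from deriv(e,a), road(a,j)
round 2: derive deriv(f,a) via R1 from deriv(f,j), road(j,a)
round 2: derive deriv(h,f) via R1 from deriv(h,h), road(h,f)
round 2: derive deriv(j,f) via R1 from deriv(j,h), road(h,f)
round 3: derive deriv(b,a) via R1 from deriv(b,j), road(j,a)
round 3: derive deriv(b,e) via R1 from deriv(b,j), road(j,e)
round 3: derive deriv(h,j) via R1 from deriv(h,f), road(f,j)
round 3: derive deriv(j,j) via R1 from deriv(j,f), road(f,j)
round 4: derive deriv(h,a) via R1 from deriv(h,j), road(j,a)
round 4: derive deriv(h,e) via R1 from deriv(h,j), road(j,e)
round 4: derive deriv(j,a) via R1 from deriv(j,j), road(j,a)
round 4: derive deriv(j,e) via R1 from deriv(j,j), road(j,e)

deriv(f,a)  [via R1]
  deriv(f,j)  [via R0]
    parent(f,j)  [fact]
  road(j,a)  [fact]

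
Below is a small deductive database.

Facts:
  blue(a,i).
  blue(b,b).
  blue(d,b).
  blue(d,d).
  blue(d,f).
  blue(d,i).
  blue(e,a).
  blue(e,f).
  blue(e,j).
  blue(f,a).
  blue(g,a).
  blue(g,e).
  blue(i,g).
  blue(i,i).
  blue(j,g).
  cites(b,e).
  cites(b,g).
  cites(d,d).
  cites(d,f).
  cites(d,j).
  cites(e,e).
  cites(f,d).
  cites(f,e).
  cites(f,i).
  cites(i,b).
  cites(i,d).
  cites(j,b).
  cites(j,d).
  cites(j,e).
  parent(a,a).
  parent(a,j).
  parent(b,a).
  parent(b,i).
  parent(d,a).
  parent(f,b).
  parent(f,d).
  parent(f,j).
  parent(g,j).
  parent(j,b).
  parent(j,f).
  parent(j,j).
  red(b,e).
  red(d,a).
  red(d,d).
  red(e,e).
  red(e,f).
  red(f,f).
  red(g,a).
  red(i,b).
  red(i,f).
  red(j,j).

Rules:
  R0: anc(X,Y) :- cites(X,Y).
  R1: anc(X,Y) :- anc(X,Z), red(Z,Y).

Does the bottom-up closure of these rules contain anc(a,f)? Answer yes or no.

round 1: derive anc(b,e) via R0 from cites(b,e)
round 1: derive anc(b,g) via R0 from cites(b,g)
round 1: derive anc(d,d) via R0 from cites(d,d)
round 1: derive anc(d,f) via R0 from cites(d,f)
round 1: derive anc(d,j) via R0 from cites(d,j)
round 1: derive anc(e,e) via R0 from cites(e,e)
round 1: derive anc(f,d) via R0 from cites(f,d)
round 1: derive anc(f,e) via R0 from cites(f,e)
round 1: derive anc(f,i) via R0 from cites(f,i)
round 1: derive anc(i,b) via R0 from cites(i,b)
round 1: derive anc(i,d) via R0 from cites(i,d)
round 1: derive anc(j,b) via R0 from cites(j,b)
round 1: derive anc(j,d) via R0 from cites(j,d)
round 1: derive anc(j,e) via R0 from cites(j,e)
round 2: derive anc(b,a) via R1 from anc(b,g), red(g,a)
round 2: derive anc(b,f) via R1 from anc(b,e), red(e,f)
round 2: derive anc(d,a) via R1 from anc(d,d), red(d,a)
round 2: derive anc(e,f) via R1 from anc(e,e), red(e,f)
round 2: derive anc(f,a) via R1 from anc(f,d), red(d,a)
round 2: derive anc(f,b) via R1 from anc(f,i), red(i,b)
round 2: derive anc(f,f) via R1 from anc(f,e), red(e,f)
round 2: derive anc(i,a) via R1 from anc(i,d), red(d,a)
round 2: derive anc(i,e) via R1 from anc(i,b), red(b,e)
round 2: derive anc(j,a) via R1 from anc(j,d), red(d,a)
round 2: derive anc(j,f) via R1 from anc(j,e), red(e,f)
round 3: derive anc(i,f) via R1 from anc(i,e), red(e,f)

no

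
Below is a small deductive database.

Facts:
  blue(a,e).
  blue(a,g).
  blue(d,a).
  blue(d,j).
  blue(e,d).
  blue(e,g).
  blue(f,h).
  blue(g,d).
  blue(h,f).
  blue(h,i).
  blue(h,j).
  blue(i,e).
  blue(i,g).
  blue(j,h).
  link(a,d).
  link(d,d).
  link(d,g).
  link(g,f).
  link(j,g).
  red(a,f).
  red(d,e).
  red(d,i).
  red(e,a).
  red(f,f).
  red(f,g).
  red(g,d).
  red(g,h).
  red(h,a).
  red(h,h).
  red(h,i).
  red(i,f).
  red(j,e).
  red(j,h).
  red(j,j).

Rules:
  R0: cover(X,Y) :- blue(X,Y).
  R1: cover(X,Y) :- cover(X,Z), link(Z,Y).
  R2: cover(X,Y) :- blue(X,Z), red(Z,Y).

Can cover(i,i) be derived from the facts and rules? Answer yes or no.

round 1: derive cover(a,e) via R0 from blue(a,e)
round 1: derive cover(a,g) via R0 from blue(a,g)
round 1: derive cover(d,a) via R0 from blue(d,a)
round 1: derive cover(d,j) via R0 from blue(d,j)
round 1: derive cover(e,d) via R0 from blue(e,d)
round 1: derive cover(e,g) via R0 from blue(e,g)
round 1: derive cover(f,h) via R0 from blue(f,h)
round 1: derive cover(g,d) via R0 from blue(g,d)
round 1: derive cover(h,f) via R0 from blue(h,f)
round 1: derive cover(h,i) via R0 from blue(h,i)
round 1: derive cover(h,j) via R0 from blue(h,j)
round 1: derive cover(i,e) via R0 from blue(i,e)
round 1: derive cover(i,g) via R0 from blue(i,g)
round 1: derive cover(j,h) via R0 from blue(j,h)
round 1: derive cover(a,a) via R2 from blue(a,e), red(e,a)
round 1: derive cover(a,d) via R2 from blue(a,g), red(g,d)
round 1: derive cover(a,h) via R2 from blue(a,g), red(g,h)
round 1: derive cover(d,e) via R2 from blue(d,j), red(j,e)
round 1: derive cover(d,f) via R2 from blue(d,a), red(a,f)
round 1: derive cover(d,h) via R2 from blue(d,j), red(j,h)
round 1: derive cover(e,e) via R2 from blue(e,d), red(d,e)
round 1: derive cover(e,h) via R2 from blue(e,g), red(g,h)
round 1: derive cover(e,i) via R2 from blue(e,d), red(d,i)
round 1: derive cover(f,a) via R2 from blue(f,h), red(h,a)
round 1: derive cover(f,i) via R2 from blue(f,h), red(h,i)
round 1: derive cover(g,e) via R2 from blue(g,d), red(d,e)
round 1: derive cover(g,i) via R2 from blue(g,d), red(d,i)
round 1: derive cover(h,e) via R2 from blue(h,j), red(j,e)
round 1: derive cover(h,g) via R2 from blue(h,f), red(f,g)
round 1: derive cover(h,h) via R2 from blue(h,j), red(j,h)
round 1: derive cover(i,a) via R2 from blue(i,e), red(e,a)
round 1: derive cover(i,d) via R2 from blue(i,g), red(g,d)
round 1: derive cover(i,h) via R2 from blue(i,g), red(g,h)
round 1: derive cover(j,a) via R2 from blue(j,h), red(h,a)
round 1: derive cover(j,i) via R2 from blue(j,h), red(h,i)
round 2: derive cover(a,f) via R1 from cover(a,g), link(g,f)
round 2: derive cover(d,d) via R1 from cover(d,a), link(a,d)
round 2: derive cover(d,g) via R1 from cover(d,j), link(j,g)
round 2: derive cover(e,f) via R1 from cover(e,g), link(g,f)
round 2: derive cover(f,d) via R1 from cover(f,a), link(a,d)
round 2: derive cover(g,g) via R1 from cover(g,d), link(d,g)
round 2: derive cover(i,f) via R1 from cover(i,g), link(g,f)
round 2: derive cover(j,d) via R1 from cover(j,a), link(a,d)
round 3: derive cover(f,g) via R1 from cover(f,d), link(d,g)
round 3: derive cover(g,f) via R1 from cover(g,g), link(g,f)
round 3: derive cover(j,g) via R1 from cover(j,d), link(d,g)
round 4: derive cover(f,f) via R1 from cover(f,g), link(g,f)
round 4: derive cover(j,f) via R1 from cover(j,g), link(g,f)

no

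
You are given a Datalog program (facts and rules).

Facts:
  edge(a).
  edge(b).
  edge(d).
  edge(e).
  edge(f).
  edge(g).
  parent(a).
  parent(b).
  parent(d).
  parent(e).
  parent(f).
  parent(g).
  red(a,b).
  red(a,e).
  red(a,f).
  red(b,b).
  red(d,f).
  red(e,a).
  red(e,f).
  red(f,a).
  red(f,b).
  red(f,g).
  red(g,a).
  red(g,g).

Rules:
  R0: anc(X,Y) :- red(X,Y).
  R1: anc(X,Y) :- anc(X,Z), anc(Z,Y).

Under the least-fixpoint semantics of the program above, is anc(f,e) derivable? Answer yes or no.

round 1: derive anc(a,b) via R0 from red(a,b)
round 1: derive anc(a,e) via R0 from red(a,e)
round 1: derive anc(a,f) via R0 from red(a,f)
round 1: derive anc(b,b) via R0 from red(b,b)
round 1: derive anc(d,f) via R0 from red(d,f)
round 1: derive anc(e,a) via R0 from red(e,a)
round 1: derive anc(e,f) via R0 from red(e,f)
round 1: derive anc(f,a) via R0 from red(f,a)
round 1: derive anc(f,b) via R0 from red(f,b)
round 1: derive anc(f,g) via R0 from red(f,g)
round 1: derive anc(g,a) via R0 from red(g,a)
round 1: derive anc(g,g) via R0 from red(g,g)
round 2: derive anc(a,a) via R1 from anc(a,e), anc(e,a)
round 2: derive anc(a,g) via R1 from anc(a,f), anc(f,g)
round 2: derive anc(d,a) via R1 from anc(d,f), anc(f,a)
round 2: derive anc(d,b) via R1 from anc(d,f), anc(f,b)
round 2: derive anc(d,g) via R1 from anc(d,f), anc(f,g)
round 2: derive anc(e,b) via R1 from anc(e,a), anc(a,b)
round 2: derive anc(e,e) via R1 from anc(e,a), anc(a,e)
round 2: derive anc(e,g) via R1 from anc(e,f), anc(f,g)
round 2: derive anc(f,e) via R1 from anc(f,a), anc(a,e)
round 2: derive anc(f,f) via R1 from anc(f,a), anc(a,f)
round 2: derive anc(g,b) via R1 from anc(g,a), anc(a,b)
round 2: derive anc(g,e) via R1 from anc(g,a), anc(a,e)
round 2: derive anc(g,f) via R1 from anc(g,a), anc(a,f)
round 3: derive anc(d,e) via R1 from anc(d,a), anc(a,e)

yes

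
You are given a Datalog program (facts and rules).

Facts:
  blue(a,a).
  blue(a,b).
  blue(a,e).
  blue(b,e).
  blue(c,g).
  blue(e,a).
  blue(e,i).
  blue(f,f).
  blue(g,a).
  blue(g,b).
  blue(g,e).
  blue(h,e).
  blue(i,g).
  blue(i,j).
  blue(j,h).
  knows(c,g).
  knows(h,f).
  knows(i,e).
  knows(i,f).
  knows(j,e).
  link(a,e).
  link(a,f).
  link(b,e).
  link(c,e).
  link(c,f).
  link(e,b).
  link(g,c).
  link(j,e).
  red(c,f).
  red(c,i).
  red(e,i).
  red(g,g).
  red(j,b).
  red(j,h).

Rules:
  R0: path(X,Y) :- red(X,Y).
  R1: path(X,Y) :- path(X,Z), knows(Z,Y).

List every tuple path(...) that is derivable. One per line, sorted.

round 1: derive path(c,f) via R0 from red(c,f)
round 1: derive path(c,i) via R0 from red(c,i)
round 1: derive path(e,i) via R0 from red(e,i)
round 1: derive path(g,g) via R0 from red(g,g)
round 1: derive path(j,b) via R0 from red(j,b)
round 1: derive path(j,h) via R0 from red(j,h)
round 2: derive path(c,e) via R1 from path(c,i), knows(i,e)
round 2: derive path(e,e) via R1 from path(e,i), knows(i,e)
round 2: derive path(e,f) via R1 from path(e,i), knows(i,f)
round 2: derive path(j,f) via R1 from path(j,h), knows(h,f)

path(c,e)
path(c,f)
path(c,i)
path(e,e)
path(e,f)
path(e,i)
path(g,g)
path(j,b)
path(j,f)
path(j,h)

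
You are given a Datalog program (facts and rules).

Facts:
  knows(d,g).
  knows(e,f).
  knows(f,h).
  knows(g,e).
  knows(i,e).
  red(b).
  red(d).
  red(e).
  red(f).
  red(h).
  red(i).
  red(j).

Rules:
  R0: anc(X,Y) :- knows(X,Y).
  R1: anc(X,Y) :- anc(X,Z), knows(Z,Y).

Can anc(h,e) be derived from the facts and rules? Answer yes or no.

round 1: derive anc(d,g) via R0 from knows(d,g)
round 1: derive anc(e,f) via R0 from knows(e,f)
round 1: derive anc(f,h) via R0 from knows(f,h)
round 1: derive anc(g,e) via R0 from knows(g,e)
round 1: derive anc(i,e) via R0 from knows(i,e)
round 2: derive anc(d,e) via R1 from anc(d,g), knows(g,e)
round 2: derive anc(e,h) via R1 from anc(e,f), knows(f,h)
round 2: derive anc(g,f) via R1 from anc(g,e), knows(e,f)
round 2: derive anc(i,f) via R1 from anc(i,e), knows(e,f)
round 3: derive anc(d,f) via R1 from anc(d,e), knows(e,f)
round 3: derive anc(g,h) via R1 from anc(g,f), knows(f,h)
round 3: derive anc(i,h) via R1 from anc(i,f), knows(f,h)
round 4: derive anc(d,h) via R1 from anc(d,f), knows(f,h)

no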